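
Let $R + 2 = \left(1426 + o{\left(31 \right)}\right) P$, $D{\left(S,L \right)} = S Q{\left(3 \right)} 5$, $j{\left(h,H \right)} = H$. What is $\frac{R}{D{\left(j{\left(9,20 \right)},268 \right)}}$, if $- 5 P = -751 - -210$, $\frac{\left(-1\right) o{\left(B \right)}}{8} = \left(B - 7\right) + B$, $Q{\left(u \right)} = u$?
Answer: $\frac{133354}{375} \approx 355.61$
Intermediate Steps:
$o{\left(B \right)} = 56 - 16 B$ ($o{\left(B \right)} = - 8 \left(\left(B - 7\right) + B\right) = - 8 \left(\left(-7 + B\right) + B\right) = - 8 \left(-7 + 2 B\right) = 56 - 16 B$)
$P = \frac{541}{5}$ ($P = - \frac{-751 - -210}{5} = - \frac{-751 + 210}{5} = \left(- \frac{1}{5}\right) \left(-541\right) = \frac{541}{5} \approx 108.2$)
$D{\left(S,L \right)} = 15 S$ ($D{\left(S,L \right)} = S 3 \cdot 5 = S 15 = 15 S$)
$R = \frac{533416}{5}$ ($R = -2 + \left(1426 + \left(56 - 496\right)\right) \frac{541}{5} = -2 + \left(1426 - 440\right) \frac{541}{5} = -2 + 986 \cdot \frac{541}{5} = -2 + \frac{533426}{5} = \frac{533416}{5} \approx 1.0668 \cdot 10^{5}$)
$\frac{R}{D{\left(j{\left(9,20 \right)},268 \right)}} = \frac{533416}{5 \cdot 15 \cdot 20} = \frac{533416}{5 \cdot 300} = \frac{533416}{5} \cdot \frac{1}{300} = \frac{133354}{375}$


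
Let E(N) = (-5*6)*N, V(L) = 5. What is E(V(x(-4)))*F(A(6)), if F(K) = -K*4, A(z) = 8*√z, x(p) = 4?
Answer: 4800*√6 ≈ 11758.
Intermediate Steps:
F(K) = -4*K
E(N) = -30*N
E(V(x(-4)))*F(A(6)) = (-30*5)*(-32*√6) = -(-4800)*√6 = 4800*√6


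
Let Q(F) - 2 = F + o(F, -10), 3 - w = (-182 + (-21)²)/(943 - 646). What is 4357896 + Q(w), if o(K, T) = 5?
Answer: 1294297823/297 ≈ 4.3579e+6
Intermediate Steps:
w = 632/297 (w = 3 - (-182 + (-21)²)/(943 - 646) = 3 - (-182 + 441)/297 = 3 - 259/297 = 632/297 ≈ 2.1279)
Q(F) = 7 + F (Q(F) = 2 + (F + 5) = 2 + (5 + F) = 7 + F)
4357896 + Q(w) = 4357896 + (7 + 632/297) = 4357896 + 2711/297 = 1294297823/297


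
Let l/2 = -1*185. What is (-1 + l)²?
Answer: 137641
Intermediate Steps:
l = -370 (l = 2*(-1*185) = 2*(-185) = -370)
(-1 + l)² = (-1 - 370)² = (-371)² = 137641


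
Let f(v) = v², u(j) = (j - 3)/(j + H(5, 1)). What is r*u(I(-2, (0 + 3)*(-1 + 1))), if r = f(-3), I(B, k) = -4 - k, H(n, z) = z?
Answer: 21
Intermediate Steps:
u(j) = (-3 + j)/(1 + j) (u(j) = (j - 3)/(j + 1) = (-3 + j)/(1 + j))
r = 9 (r = (-3)² = 9)
r*u(I(-2, (0 + 3)*(-1 + 1))) = 9*((-3 + (-4 - (0 + 3)*(-1 + 1)))/(1 + (-4 - (0 + 3)*(-1 + 1)))) = 9*((-3 + (-4 - 3*0))/(1 + (-4 - 3*0))) = 9*((-3 + (-4 - 1*0))/(1 + (-4 - 1*0))) = 9*((-3 + (-4 + 0))/(1 + (-4 + 0))) = 9*((-3 - 4)/(1 - 4)) = 9*(-7/(-3)) = 9*(-⅓*(-7)) = 9*(7/3) = 21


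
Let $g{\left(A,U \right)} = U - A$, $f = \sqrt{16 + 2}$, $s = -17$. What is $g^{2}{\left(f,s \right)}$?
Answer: $307 + 102 \sqrt{2} \approx 451.25$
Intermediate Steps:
$f = 3 \sqrt{2}$ ($f = \sqrt{18} = 3 \sqrt{2} \approx 4.2426$)
$g^{2}{\left(f,s \right)} = \left(-17 - 3 \sqrt{2}\right)^{2}$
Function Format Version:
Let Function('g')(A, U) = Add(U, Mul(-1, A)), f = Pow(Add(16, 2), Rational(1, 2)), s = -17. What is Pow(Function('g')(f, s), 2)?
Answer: Add(307, Mul(102, Pow(2, Rational(1, 2)))) ≈ 451.25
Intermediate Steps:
f = Mul(3, Pow(2, Rational(1, 2))) (f = Pow(18, Rational(1, 2)) = Mul(3, Pow(2, Rational(1, 2))) ≈ 4.2426)
Pow(Function('g')(f, s), 2) = Pow(Add(-17, Mul(-1, Mul(3, Pow(2, Rational(1, 2))))), 2) = Pow(Add(-17, Mul(-3, Pow(2, Rational(1, 2)))), 2)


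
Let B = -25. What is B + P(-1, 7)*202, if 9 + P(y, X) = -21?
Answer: -6085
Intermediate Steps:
P(y, X) = -30 (P(y, X) = -9 - 21 = -30)
B + P(-1, 7)*202 = -25 - 30*202 = -25 - 6060 = -6085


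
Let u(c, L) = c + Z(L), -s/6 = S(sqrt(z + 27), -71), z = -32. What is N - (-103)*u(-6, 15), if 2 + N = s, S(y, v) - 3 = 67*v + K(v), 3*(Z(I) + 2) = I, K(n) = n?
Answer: 28639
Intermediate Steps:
Z(I) = -2 + I/3
S(y, v) = 3 + 68*v (S(y, v) = 3 + (67*v + v) = 3 + 68*v)
s = 28950 (s = -6*(3 + 68*(-71)) = -6*(3 - 4828) = -6*(-4825) = 28950)
u(c, L) = -2 + c + L/3 (u(c, L) = c + (-2 + L/3) = -2 + c + L/3)
N = 28948 (N = -2 + 28950 = 28948)
N - (-103)*u(-6, 15) = 28948 - (-103)*(-2 - 6 + (1/3)*15) = 28948 - (-103)*(-2 - 6 + 5) = 28948 - (-103)*(-3) = 28948 - 1*309 = 28948 - 309 = 28639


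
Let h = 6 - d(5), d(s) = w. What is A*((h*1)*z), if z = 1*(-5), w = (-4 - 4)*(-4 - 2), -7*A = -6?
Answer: 180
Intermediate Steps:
A = 6/7 (A = -1/7*(-6) = 6/7 ≈ 0.85714)
w = 48 (w = -8*(-6) = 48)
d(s) = 48
h = -42 (h = 6 - 1*48 = 6 - 48 = -42)
z = -5
A*((h*1)*z) = 6*(-42*1*(-5))/7 = 6*(-42*(-5))/7 = (6/7)*210 = 180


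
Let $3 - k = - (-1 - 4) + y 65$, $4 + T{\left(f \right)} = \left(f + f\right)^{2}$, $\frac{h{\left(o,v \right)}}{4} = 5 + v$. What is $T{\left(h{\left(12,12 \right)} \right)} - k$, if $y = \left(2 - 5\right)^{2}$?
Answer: $19079$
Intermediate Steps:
$h{\left(o,v \right)} = 20 + 4 v$ ($h{\left(o,v \right)} = 4 \left(5 + v\right) = 20 + 4 v$)
$y = 9$ ($y = \left(-3\right)^{2} = 9$)
$T{\left(f \right)} = -4 + 4 f^{2}$ ($T{\left(f \right)} = -4 + \left(f + f\right)^{2} = -4 + \left(2 f\right)^{2} = -4 + 4 f^{2}$)
$k = -587$ ($k = 3 - \left(- (-1 - 4) + 9 \cdot 65\right) = 3 - \left(\left(-1\right) \left(-5\right) + 585\right) = 3 - \left(5 + 585\right) = 3 - 590 = -587$)
$T{\left(h{\left(12,12 \right)} \right)} - k = \left(-4 + 4 \left(20 + 4 \cdot 12\right)^{2}\right) - -587 = \left(-4 + 4 \left(20 + 48\right)^{2}\right) + 587 = \left(-4 + 4 \cdot 68^{2}\right) + 587 = \left(-4 + 4 \cdot 4624\right) + 587 = \left(-4 + 18496\right) + 587 = 18492 + 587 = 19079$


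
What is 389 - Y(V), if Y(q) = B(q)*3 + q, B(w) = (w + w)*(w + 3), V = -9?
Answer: 74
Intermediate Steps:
B(w) = 2*w*(3 + w) (B(w) = (2*w)*(3 + w) = 2*w*(3 + w))
Y(q) = q + 6*q*(3 + q) (Y(q) = (2*q*(3 + q))*3 + q = 6*q*(3 + q) + q = q + 6*q*(3 + q))
389 - Y(V) = 389 - (-9)*(19 + 6*(-9)) = 389 - (-9)*(19 - 54) = 389 - (-9)*(-35) = 389 - 1*315 = 389 - 315 = 74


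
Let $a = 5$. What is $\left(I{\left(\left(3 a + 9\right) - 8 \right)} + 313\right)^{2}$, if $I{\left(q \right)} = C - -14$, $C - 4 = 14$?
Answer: $119025$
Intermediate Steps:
$C = 18$ ($C = 4 + 14 = 18$)
$I{\left(q \right)} = 32$ ($I{\left(q \right)} = 18 - -14 = 18 + 14 = 32$)
$\left(I{\left(\left(3 a + 9\right) - 8 \right)} + 313\right)^{2} = \left(32 + 313\right)^{2} = 345^{2} = 119025$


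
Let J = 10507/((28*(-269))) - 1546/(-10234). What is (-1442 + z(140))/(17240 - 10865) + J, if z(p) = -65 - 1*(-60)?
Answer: -3036974447/2064709500 ≈ -1.4709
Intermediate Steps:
z(p) = -5 (z(p) = -65 + 60 = -5)
J = -6848869/5505892 (J = 10507/(-7532) - 1546*(-1/10234) = 10507*(-1/7532) + 773/5117 = -1501/1076 + 773/5117 = -6848869/5505892 ≈ -1.2439)
(-1442 + z(140))/(17240 - 10865) + J = (-1442 - 5)/(17240 - 10865) - 6848869/5505892 = -1447/6375 - 6848869/5505892 = -3036974447/2064709500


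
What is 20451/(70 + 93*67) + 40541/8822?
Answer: 435867563/55587422 ≈ 7.8411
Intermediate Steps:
20451/(70 + 93*67) + 40541/8822 = 20451/(70 + 6231) + 40541*(1/8822) = 20451/6301 + 40541/8822 = 435867563/55587422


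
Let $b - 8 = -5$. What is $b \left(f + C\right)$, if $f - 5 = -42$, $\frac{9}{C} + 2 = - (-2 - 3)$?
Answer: $-102$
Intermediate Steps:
$b = 3$ ($b = 8 - 5 = 3$)
$C = 3$ ($C = \frac{9}{-2 - \left(-2 - 3\right)} = \frac{9}{-2 - -5} = \frac{9}{-2 + 5} = \frac{9}{3} = 9 \cdot \frac{1}{3} = 3$)
$f = -37$ ($f = 5 - 42 = -37$)
$b \left(f + C\right) = 3 \left(-37 + 3\right) = 3 \left(-34\right) = -102$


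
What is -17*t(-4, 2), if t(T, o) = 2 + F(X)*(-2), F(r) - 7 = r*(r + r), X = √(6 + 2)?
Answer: 748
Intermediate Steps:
X = 2*√2 (X = √8 = 2*√2 ≈ 2.8284)
F(r) = 7 + 2*r² (F(r) = 7 + r*(r + r) = 7 + r*(2*r) = 7 + 2*r²)
t(T, o) = -44 (t(T, o) = 2 + (7 + 2*(2*√2)²)*(-2) = 2 + (7 + 2*8)*(-2) = 2 + (7 + 16)*(-2) = 2 + 23*(-2) = 2 - 46 = -44)
-17*t(-4, 2) = -17*(-44) = 748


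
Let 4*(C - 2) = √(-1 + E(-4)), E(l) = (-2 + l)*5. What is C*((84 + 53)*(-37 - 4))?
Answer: -11234 - 5617*I*√31/4 ≈ -11234.0 - 7818.5*I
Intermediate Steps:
E(l) = -10 + 5*l
C = 2 + I*√31/4 (C = 2 + √(-1 + (-10 + 5*(-4)))/4 = 2 + √(-1 + (-10 - 20))/4 = 2 + √(-1 - 30)/4 = 2 + √(-31)/4 = 2 + (I*√31)/4 = 2 + I*√31/4 ≈ 2.0 + 1.3919*I)
C*((84 + 53)*(-37 - 4)) = (2 + I*√31/4)*((84 + 53)*(-37 - 4)) = (2 + I*√31/4)*(137*(-41)) = (2 + I*√31/4)*(-5617) = -11234 - 5617*I*√31/4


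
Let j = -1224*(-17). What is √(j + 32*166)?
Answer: 2*√6530 ≈ 161.62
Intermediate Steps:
j = 20808
√(j + 32*166) = √(20808 + 32*166) = √(20808 + 5312) = √26120 = 2*√6530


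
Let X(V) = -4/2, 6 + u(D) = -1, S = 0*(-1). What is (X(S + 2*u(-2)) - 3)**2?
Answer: 25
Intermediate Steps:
S = 0
u(D) = -7 (u(D) = -6 - 1 = -7)
X(V) = -2 (X(V) = -4*1/2 = -2)
(X(S + 2*u(-2)) - 3)**2 = (-2 - 3)**2 = (-5)**2 = 25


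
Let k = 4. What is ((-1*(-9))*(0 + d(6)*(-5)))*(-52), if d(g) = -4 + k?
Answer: 0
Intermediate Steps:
d(g) = 0 (d(g) = -4 + 4 = 0)
((-1*(-9))*(0 + d(6)*(-5)))*(-52) = ((-1*(-9))*(0 + 0*(-5)))*(-52) = (9*(0 + 0))*(-52) = (9*0)*(-52) = 0*(-52) = 0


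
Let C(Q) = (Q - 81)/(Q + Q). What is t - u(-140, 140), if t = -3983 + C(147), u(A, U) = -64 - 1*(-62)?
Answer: -195058/49 ≈ -3980.8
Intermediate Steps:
C(Q) = (-81 + Q)/(2*Q) (C(Q) = (-81 + Q)/((2*Q)) = (-81 + Q)*(1/(2*Q)) = (-81 + Q)/(2*Q))
u(A, U) = -2 (u(A, U) = -64 + 62 = -2)
t = -195156/49 (t = -3983 + (½)*(-81 + 147)/147 = -3983 + (½)*(1/147)*66 = -3983 + 11/49 = -195156/49 ≈ -3982.8)
t - u(-140, 140) = -195156/49 - 1*(-2) = -195156/49 + 2 = -195058/49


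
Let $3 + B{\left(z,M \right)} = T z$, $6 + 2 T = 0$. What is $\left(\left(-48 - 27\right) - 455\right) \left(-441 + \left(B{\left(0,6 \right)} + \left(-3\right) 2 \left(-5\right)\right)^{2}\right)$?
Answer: $-152640$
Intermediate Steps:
$T = -3$ ($T = -3 + \frac{1}{2} \cdot 0 = -3 + 0 = -3$)
$B{\left(z,M \right)} = -3 - 3 z$
$\left(\left(-48 - 27\right) - 455\right) \left(-441 + \left(B{\left(0,6 \right)} + \left(-3\right) 2 \left(-5\right)\right)^{2}\right) = \left(\left(-48 - 27\right) - 455\right) \left(-441 + \left(\left(-3 - 0\right) + \left(-3\right) 2 \left(-5\right)\right)^{2}\right) = \left(\left(-48 - 27\right) - 455\right) \left(-441 + \left(\left(-3 + 0\right) - -30\right)^{2}\right) = \left(-75 - 455\right) \left(-441 + \left(-3 + 30\right)^{2}\right) = - 530 \left(-441 + 27^{2}\right) = - 530 \left(-441 + 729\right) = \left(-530\right) 288 = -152640$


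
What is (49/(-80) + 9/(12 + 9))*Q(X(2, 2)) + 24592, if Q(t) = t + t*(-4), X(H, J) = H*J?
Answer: 3443189/140 ≈ 24594.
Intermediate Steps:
Q(t) = -3*t (Q(t) = t - 4*t = -3*t)
(49/(-80) + 9/(12 + 9))*Q(X(2, 2)) + 24592 = (49/(-80) + 9/(12 + 9))*(-6*2) + 24592 = (49*(-1/80) + 9/21)*(-3*4) + 24592 = (-49/80 + 9*(1/21))*(-12) + 24592 = (-49/80 + 3/7)*(-12) + 24592 = -103/560*(-12) + 24592 = 309/140 + 24592 = 3443189/140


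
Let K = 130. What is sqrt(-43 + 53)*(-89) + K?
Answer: 130 - 89*sqrt(10) ≈ -151.44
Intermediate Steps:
sqrt(-43 + 53)*(-89) + K = sqrt(-43 + 53)*(-89) + 130 = sqrt(10)*(-89) + 130 = -89*sqrt(10) + 130 = 130 - 89*sqrt(10)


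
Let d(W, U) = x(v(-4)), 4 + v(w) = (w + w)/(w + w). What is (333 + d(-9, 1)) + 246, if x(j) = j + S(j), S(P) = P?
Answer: 573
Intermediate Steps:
v(w) = -3 (v(w) = -4 + (w + w)/(w + w) = -4 + (2*w)/((2*w)) = -4 + (2*w)*(1/(2*w)) = -4 + 1 = -3)
x(j) = 2*j (x(j) = j + j = 2*j)
d(W, U) = -6 (d(W, U) = 2*(-3) = -6)
(333 + d(-9, 1)) + 246 = (333 - 6) + 246 = 327 + 246 = 573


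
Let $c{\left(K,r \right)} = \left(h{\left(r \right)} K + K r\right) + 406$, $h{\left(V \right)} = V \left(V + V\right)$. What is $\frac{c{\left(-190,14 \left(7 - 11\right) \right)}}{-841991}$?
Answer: $\frac{1180634}{841991} \approx 1.4022$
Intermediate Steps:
$h{\left(V \right)} = 2 V^{2}$ ($h{\left(V \right)} = V 2 V = 2 V^{2}$)
$c{\left(K,r \right)} = 406 + K r + 2 K r^{2}$ ($c{\left(K,r \right)} = \left(2 r^{2} K + K r\right) + 406 = \left(2 K r^{2} + K r\right) + 406 = \left(K r + 2 K r^{2}\right) + 406 = 406 + K r + 2 K r^{2}$)
$\frac{c{\left(-190,14 \left(7 - 11\right) \right)}}{-841991} = \frac{406 - 190 \cdot 14 \left(7 - 11\right) + 2 \left(-190\right) \left(14 \left(7 - 11\right)\right)^{2}}{-841991} = \left(406 - 190 \cdot 14 \left(-4\right) + 2 \left(-190\right) \left(14 \left(-4\right)\right)^{2}\right) \left(- \frac{1}{841991}\right) = \left(406 - -10640 + 2 \left(-190\right) \left(-56\right)^{2}\right) \left(- \frac{1}{841991}\right) = \left(406 + 10640 + 2 \left(-190\right) 3136\right) \left(- \frac{1}{841991}\right) = \left(406 + 10640 - 1191680\right) \left(- \frac{1}{841991}\right) = \left(-1180634\right) \left(- \frac{1}{841991}\right) = \frac{1180634}{841991}$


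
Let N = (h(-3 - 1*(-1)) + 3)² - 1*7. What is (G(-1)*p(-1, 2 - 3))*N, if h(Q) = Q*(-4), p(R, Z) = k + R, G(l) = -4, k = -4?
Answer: 2280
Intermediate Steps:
p(R, Z) = -4 + R
h(Q) = -4*Q
N = 114 (N = (-4*(-3 - 1*(-1)) + 3)² - 1*7 = (-4*(-3 + 1) + 3)² - 7 = (-4*(-2) + 3)² - 7 = (8 + 3)² - 7 = 11² - 7 = 121 - 7 = 114)
(G(-1)*p(-1, 2 - 3))*N = -4*(-4 - 1)*114 = -4*(-5)*114 = 20*114 = 2280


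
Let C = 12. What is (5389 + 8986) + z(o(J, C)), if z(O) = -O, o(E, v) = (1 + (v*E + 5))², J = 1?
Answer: 14051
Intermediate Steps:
o(E, v) = (6 + E*v)² (o(E, v) = (1 + (E*v + 5))² = (1 + (5 + E*v))² = (6 + E*v)²)
(5389 + 8986) + z(o(J, C)) = (5389 + 8986) - (6 + 1*12)² = 14375 - (6 + 12)² = 14375 - 1*18² = 14375 - 1*324 = 14375 - 324 = 14051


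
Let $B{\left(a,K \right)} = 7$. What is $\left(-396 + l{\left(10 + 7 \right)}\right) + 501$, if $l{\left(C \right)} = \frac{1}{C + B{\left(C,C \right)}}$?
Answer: $\frac{2521}{24} \approx 105.04$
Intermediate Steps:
$l{\left(C \right)} = \frac{1}{7 + C}$ ($l{\left(C \right)} = \frac{1}{C + 7} = \frac{1}{7 + C}$)
$\left(-396 + l{\left(10 + 7 \right)}\right) + 501 = \left(-396 + \frac{1}{7 + \left(10 + 7\right)}\right) + 501 = \left(-396 + \frac{1}{7 + 17}\right) + 501 = \left(-396 + \frac{1}{24}\right) + 501 = - \frac{9503}{24} + 501 = \frac{2521}{24}$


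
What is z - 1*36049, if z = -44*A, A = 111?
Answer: -40933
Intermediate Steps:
z = -4884 (z = -44*111 = -4884)
z - 1*36049 = -4884 - 1*36049 = -4884 - 36049 = -40933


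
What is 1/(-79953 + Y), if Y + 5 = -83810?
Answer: -1/163768 ≈ -6.1062e-6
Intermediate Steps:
Y = -83815 (Y = -5 - 83810 = -83815)
1/(-79953 + Y) = 1/(-79953 - 83815) = 1/(-163768) = -1/163768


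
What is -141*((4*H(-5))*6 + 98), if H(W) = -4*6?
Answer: 67398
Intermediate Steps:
H(W) = -24
-141*((4*H(-5))*6 + 98) = -141*((4*(-24))*6 + 98) = -141*(-96*6 + 98) = -141*(-576 + 98) = -141*(-478) = 67398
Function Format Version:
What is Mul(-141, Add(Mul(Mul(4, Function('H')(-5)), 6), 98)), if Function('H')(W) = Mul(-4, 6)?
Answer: 67398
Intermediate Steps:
Function('H')(W) = -24
Mul(-141, Add(Mul(Mul(4, Function('H')(-5)), 6), 98)) = Mul(-141, Add(Mul(Mul(4, -24), 6), 98)) = Mul(-141, Add(Mul(-96, 6), 98)) = Mul(-141, Add(-576, 98)) = Mul(-141, -478) = 67398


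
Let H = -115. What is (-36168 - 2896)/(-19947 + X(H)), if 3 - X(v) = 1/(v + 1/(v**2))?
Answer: 59411421936/30332297831 ≈ 1.9587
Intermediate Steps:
X(v) = 3 - 1/(v + v**(-2)) (X(v) = 3 - 1/(v + 1/(v**2)) = 3 - 1/(v + v**(-2)))
(-36168 - 2896)/(-19947 + X(H)) = (-36168 - 2896)/(-19947 + (3 - 1*(-115)**2 + 3*(-115)**3)/(1 + (-115)**3)) = -39064/(-19947 + (3 - 1*13225 + 3*(-1520875))/(1 - 1520875)) = -39064/(-19947 + (3 - 13225 - 4562625)/(-1520874)) = -39064/(-19947 - 1/1520874*(-4575847)) = -39064/(-19947 + 4575847/1520874) = -39064/(-30332297831/1520874) = -39064*(-1520874/30332297831) = 59411421936/30332297831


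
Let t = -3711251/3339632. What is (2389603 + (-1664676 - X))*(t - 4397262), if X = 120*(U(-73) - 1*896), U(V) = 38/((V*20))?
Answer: -892405315331679679265/243793136 ≈ -3.6605e+12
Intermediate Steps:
U(V) = 19/(10*V) (U(V) = 38/((20*V)) = 38*(1/(20*V)) = 19/(10*V))
t = -3711251/3339632 (t = -3711251*1/3339632 = -3711251/3339632 ≈ -1.1113)
X = -7849188/73 (X = 120*((19/10)/(-73) - 1*896) = 120*((19/10)*(-1/73) - 896) = 120*(-19/730 - 896) = 120*(-654099/730) = -7849188/73 ≈ -1.0752e+5)
(2389603 + (-1664676 - X))*(t - 4397262) = (2389603 + (-1664676 - 1*(-7849188/73)))*(-3711251/3339632 - 4397262) = (2389603 + (-1664676 + 7849188/73))*(-14685240598835/3339632) = (2389603 - 113672160/73)*(-14685240598835/3339632) = (60768859/73)*(-14685240598835/3339632) = -892405315331679679265/243793136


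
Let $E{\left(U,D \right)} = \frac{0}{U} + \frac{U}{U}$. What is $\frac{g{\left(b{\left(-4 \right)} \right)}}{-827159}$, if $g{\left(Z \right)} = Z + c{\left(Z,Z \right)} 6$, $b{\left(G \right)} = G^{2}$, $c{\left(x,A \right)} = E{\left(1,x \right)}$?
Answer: $- \frac{22}{827159} \approx -2.6597 \cdot 10^{-5}$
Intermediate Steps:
$E{\left(U,D \right)} = 1$ ($E{\left(U,D \right)} = 0 + 1 = 1$)
$c{\left(x,A \right)} = 1$
$g{\left(Z \right)} = 6 + Z$ ($g{\left(Z \right)} = Z + 1 \cdot 6 = Z + 6 = 6 + Z$)
$\frac{g{\left(b{\left(-4 \right)} \right)}}{-827159} = \frac{6 + \left(-4\right)^{2}}{-827159} = \left(6 + 16\right) \left(- \frac{1}{827159}\right) = 22 \left(- \frac{1}{827159}\right) = - \frac{22}{827159}$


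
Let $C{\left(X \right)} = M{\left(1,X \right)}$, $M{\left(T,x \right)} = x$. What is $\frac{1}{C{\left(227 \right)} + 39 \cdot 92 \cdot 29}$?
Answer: $\frac{1}{104279} \approx 9.5897 \cdot 10^{-6}$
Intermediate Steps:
$C{\left(X \right)} = X$
$\frac{1}{C{\left(227 \right)} + 39 \cdot 92 \cdot 29} = \frac{1}{227 + 39 \cdot 92 \cdot 29} = \frac{1}{227 + 3588 \cdot 29} = \frac{1}{227 + 104052} = \frac{1}{104279}$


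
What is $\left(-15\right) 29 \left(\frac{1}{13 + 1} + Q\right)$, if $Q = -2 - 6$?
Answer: $\frac{48285}{14} \approx 3448.9$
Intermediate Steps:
$Q = -8$ ($Q = -2 - 6 = -8$)
$\left(-15\right) 29 \left(\frac{1}{13 + 1} + Q\right) = \left(-15\right) 29 \left(\frac{1}{13 + 1} - 8\right) = - 435 \left(\frac{1}{14} - 8\right) = \left(-435\right) \left(- \frac{111}{14}\right) = \frac{48285}{14}$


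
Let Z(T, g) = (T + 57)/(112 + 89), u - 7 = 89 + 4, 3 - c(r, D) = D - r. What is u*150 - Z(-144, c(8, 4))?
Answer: 1005029/67 ≈ 15000.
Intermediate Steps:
c(r, D) = 3 + r - D (c(r, D) = 3 - (D - r) = 3 + (r - D) = 3 + r - D)
u = 100 (u = 7 + (89 + 4) = 7 + 93 = 100)
Z(T, g) = 19/67 + T/201 (Z(T, g) = (57 + T)/201 = (57 + T)*(1/201) = 19/67 + T/201)
u*150 - Z(-144, c(8, 4)) = 100*150 - (19/67 + (1/201)*(-144)) = 15000 - (19/67 - 48/67) = 15000 - 1*(-29/67) = 15000 + 29/67 = 1005029/67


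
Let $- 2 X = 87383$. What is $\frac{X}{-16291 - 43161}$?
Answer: $\frac{87383}{118904} \approx 0.7349$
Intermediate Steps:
$X = - \frac{87383}{2}$ ($X = \left(- \frac{1}{2}\right) 87383 = - \frac{87383}{2} \approx -43692.0$)
$\frac{X}{-16291 - 43161} = - \frac{87383}{2 \left(-16291 - 43161\right)} = - \frac{87383}{2 \left(-59452\right)} = \left(- \frac{87383}{2}\right) \left(- \frac{1}{59452}\right) = \frac{87383}{118904}$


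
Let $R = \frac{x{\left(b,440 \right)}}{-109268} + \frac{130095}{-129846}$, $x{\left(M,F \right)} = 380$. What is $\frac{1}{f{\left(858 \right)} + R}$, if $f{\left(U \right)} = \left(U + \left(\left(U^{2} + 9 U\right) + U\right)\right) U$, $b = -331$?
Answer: $\frac{1182334394}{756370661431877809} \approx 1.5632 \cdot 10^{-9}$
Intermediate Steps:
$R = - \frac{1188713495}{1182334394}$ ($R = \frac{380}{-109268} + \frac{130095}{-129846} = 380 \left(- \frac{1}{109268}\right) + 130095 \left(- \frac{1}{129846}\right) = - \frac{95}{27317} - \frac{43365}{43282} = - \frac{1188713495}{1182334394} \approx -1.0054$)
$f{\left(U \right)} = U \left(U^{2} + 11 U\right)$ ($f{\left(U \right)} = \left(U + \left(U^{2} + 10 U\right)\right) U = \left(U^{2} + 11 U\right) U = U \left(U^{2} + 11 U\right)$)
$\frac{1}{f{\left(858 \right)} + R} = \frac{1}{858^{2} \left(11 + 858\right) - \frac{1188713495}{1182334394}} = \frac{1}{736164 \cdot 869 - \frac{1188713495}{1182334394}} = \frac{1}{639726516 - \frac{1188713495}{1182334394}} = \frac{1}{\frac{756370661431877809}{1182334394}} = \frac{1182334394}{756370661431877809}$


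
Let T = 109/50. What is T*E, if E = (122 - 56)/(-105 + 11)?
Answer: -3597/2350 ≈ -1.5306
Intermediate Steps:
T = 109/50 (T = 109*(1/50) = 109/50 ≈ 2.1800)
E = -33/47 (E = 66/(-94) = 66*(-1/94) = -33/47 ≈ -0.70213)
T*E = (109/50)*(-33/47) = -3597/2350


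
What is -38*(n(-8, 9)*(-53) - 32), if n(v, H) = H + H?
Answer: 37468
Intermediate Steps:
n(v, H) = 2*H
-38*(n(-8, 9)*(-53) - 32) = -38*((2*9)*(-53) - 32) = -38*(18*(-53) - 32) = -38*(-954 - 32) = -38*(-986) = 37468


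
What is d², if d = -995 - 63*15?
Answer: 3763600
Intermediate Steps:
d = -1940 (d = -995 - 945 = -1940)
d² = (-1940)² = 3763600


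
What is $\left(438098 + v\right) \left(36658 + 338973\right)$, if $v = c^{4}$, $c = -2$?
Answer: $164569199934$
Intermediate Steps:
$v = 16$ ($v = \left(-2\right)^{4} = 16$)
$\left(438098 + v\right) \left(36658 + 338973\right) = \left(438098 + 16\right) \left(36658 + 338973\right) = 438114 \cdot 375631 = 164569199934$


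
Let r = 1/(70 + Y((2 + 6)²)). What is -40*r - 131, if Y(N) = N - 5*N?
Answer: -12163/93 ≈ -130.78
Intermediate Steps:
Y(N) = -4*N
r = -1/186 (r = 1/(70 - 4*(2 + 6)²) = 1/(70 - 4*8²) = 1/(70 - 4*64) = 1/(70 - 256) = 1/(-186) = -1/186 ≈ -0.0053763)
-40*r - 131 = -40*(-1/186) - 131 = 20/93 - 131 = -12163/93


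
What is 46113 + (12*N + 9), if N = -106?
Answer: 44850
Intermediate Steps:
46113 + (12*N + 9) = 46113 + (12*(-106) + 9) = 46113 + (-1272 + 9) = 46113 - 1263 = 44850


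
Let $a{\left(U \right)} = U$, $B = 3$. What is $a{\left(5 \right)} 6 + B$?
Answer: $33$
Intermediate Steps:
$a{\left(5 \right)} 6 + B = 5 \cdot 6 + 3 = 30 + 3 = 33$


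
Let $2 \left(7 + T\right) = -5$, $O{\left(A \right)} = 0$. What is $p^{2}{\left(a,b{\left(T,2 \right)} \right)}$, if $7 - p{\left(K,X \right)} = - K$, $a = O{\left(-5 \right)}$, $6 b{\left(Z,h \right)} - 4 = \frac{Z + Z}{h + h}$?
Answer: $49$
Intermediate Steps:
$T = - \frac{19}{2}$ ($T = -7 + \frac{1}{2} \left(-5\right) = -7 - \frac{5}{2} = - \frac{19}{2} \approx -9.5$)
$b{\left(Z,h \right)} = \frac{2}{3} + \frac{Z}{6 h}$ ($b{\left(Z,h \right)} = \frac{2}{3} + \frac{\left(Z + Z\right) \frac{1}{h + h}}{6} = \frac{2}{3} + \frac{2 Z \frac{1}{2 h}}{6} = \frac{2}{3} + \frac{Z \frac{1}{h}}{6} = \frac{2}{3} + \frac{Z}{6 h}$)
$a = 0$
$p{\left(K,X \right)} = 7 + K$ ($p{\left(K,X \right)} = 7 - - K = 7 + K$)
$p^{2}{\left(a,b{\left(T,2 \right)} \right)} = \left(7 + 0\right)^{2} = 7^{2} = 49$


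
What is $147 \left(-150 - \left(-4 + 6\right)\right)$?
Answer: $-22344$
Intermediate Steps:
$147 \left(-150 - \left(-4 + 6\right)\right) = 147 \left(-150 - 2\right) = 147 \left(-152\right) = -22344$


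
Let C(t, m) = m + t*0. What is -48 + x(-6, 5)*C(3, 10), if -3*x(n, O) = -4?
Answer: -104/3 ≈ -34.667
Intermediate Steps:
x(n, O) = 4/3 (x(n, O) = -1/3*(-4) = 4/3)
C(t, m) = m (C(t, m) = m + 0 = m)
-48 + x(-6, 5)*C(3, 10) = -48 + (4/3)*10 = -48 + 40/3 = -104/3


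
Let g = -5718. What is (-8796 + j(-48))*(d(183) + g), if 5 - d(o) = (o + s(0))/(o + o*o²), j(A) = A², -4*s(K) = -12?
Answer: 37884165431472/1021445 ≈ 3.7089e+7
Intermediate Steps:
s(K) = 3 (s(K) = -¼*(-12) = 3)
d(o) = 5 - (3 + o)/(o + o³) (d(o) = 5 - (o + 3)/(o + o*o²) = 5 - (3 + o)/(o + o³))
(-8796 + j(-48))*(d(183) + g) = (-8796 + (-48)²)*((-3 + 4*183 + 5*183³)/(183 + 183³) - 5718) = (-8796 + 2304)*((-3 + 732 + 5*6128487)/(183 + 6128487) - 5718) = -6492*((-3 + 732 + 30642435)/6128670 - 5718) = -6492*((1/6128670)*30643164 - 5718) = -6492*(5107194/1021445 - 5718) = -6492*(-5835515316/1021445) = 37884165431472/1021445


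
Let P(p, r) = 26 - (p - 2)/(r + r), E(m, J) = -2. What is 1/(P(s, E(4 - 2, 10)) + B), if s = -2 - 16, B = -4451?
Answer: -1/4430 ≈ -0.00022573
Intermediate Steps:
s = -18
P(p, r) = 26 - (-2 + p)/(2*r)
1/(P(s, E(4 - 2, 10)) + B) = 1/((½)*(2 - 1*(-18) + 52*(-2))/(-2) - 4451) = 1/((½)*(-½)*(2 + 18 - 104) - 4451) = 1/((½)*(-½)*(-84) - 4451) = 1/(21 - 4451) = 1/(-4430) = -1/4430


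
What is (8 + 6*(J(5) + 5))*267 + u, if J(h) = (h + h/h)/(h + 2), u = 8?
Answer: 80690/7 ≈ 11527.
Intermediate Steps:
J(h) = (1 + h)/(2 + h) (J(h) = (h + 1)/(2 + h) = (1 + h)/(2 + h))
(8 + 6*(J(5) + 5))*267 + u = (8 + 6*((1 + 5)/(2 + 5) + 5))*267 + 8 = (8 + 6*(6/7 + 5))*267 + 8 = (8 + 6*(41/7))*267 + 8 = (8 + 246/7)*267 + 8 = (302/7)*267 + 8 = 80634/7 + 8 = 80690/7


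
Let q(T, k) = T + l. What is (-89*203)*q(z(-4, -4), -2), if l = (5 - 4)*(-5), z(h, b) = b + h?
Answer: 234871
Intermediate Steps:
l = -5 (l = 1*(-5) = -5)
q(T, k) = -5 + T (q(T, k) = T - 5 = -5 + T)
(-89*203)*q(z(-4, -4), -2) = (-89*203)*(-5 + (-4 - 4)) = -18067*(-5 - 8) = -18067*(-13) = 234871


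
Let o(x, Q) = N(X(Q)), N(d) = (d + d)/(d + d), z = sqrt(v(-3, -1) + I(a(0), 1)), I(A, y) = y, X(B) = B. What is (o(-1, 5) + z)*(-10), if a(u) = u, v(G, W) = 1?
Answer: -10 - 10*sqrt(2) ≈ -24.142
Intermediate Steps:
z = sqrt(2) (z = sqrt(1 + 1) = sqrt(2) ≈ 1.4142)
N(d) = 1 (N(d) = (2*d)/((2*d)) = (2*d)*(1/(2*d)) = 1)
o(x, Q) = 1
(o(-1, 5) + z)*(-10) = (1 + sqrt(2))*(-10) = -10 - 10*sqrt(2)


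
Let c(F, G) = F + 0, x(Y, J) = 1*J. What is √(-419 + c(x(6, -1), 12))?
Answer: 2*I*√105 ≈ 20.494*I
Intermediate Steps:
x(Y, J) = J
c(F, G) = F
√(-419 + c(x(6, -1), 12)) = √(-419 - 1) = √(-420) = 2*I*√105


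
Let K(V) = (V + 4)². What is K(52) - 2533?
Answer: 603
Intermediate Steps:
K(V) = (4 + V)²
K(52) - 2533 = (4 + 52)² - 2533 = 56² - 2533 = 3136 - 2533 = 603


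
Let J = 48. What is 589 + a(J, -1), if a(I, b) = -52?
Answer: 537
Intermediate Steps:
589 + a(J, -1) = 589 - 52 = 537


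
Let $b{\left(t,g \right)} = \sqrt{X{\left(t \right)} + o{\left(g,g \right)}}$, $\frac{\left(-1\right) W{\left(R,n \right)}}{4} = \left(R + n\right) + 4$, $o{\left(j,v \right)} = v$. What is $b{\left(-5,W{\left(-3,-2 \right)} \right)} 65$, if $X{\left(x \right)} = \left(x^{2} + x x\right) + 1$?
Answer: $65 \sqrt{55} \approx 482.05$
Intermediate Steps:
$W{\left(R,n \right)} = -16 - 4 R - 4 n$ ($W{\left(R,n \right)} = - 4 \left(\left(R + n\right) + 4\right) = - 4 \left(4 + R + n\right) = -16 - 4 R - 4 n$)
$X{\left(x \right)} = 1 + 2 x^{2}$ ($X{\left(x \right)} = \left(x^{2} + x^{2}\right) + 1 = 2 x^{2} + 1 = 1 + 2 x^{2}$)
$b{\left(t,g \right)} = \sqrt{1 + g + 2 t^{2}}$ ($b{\left(t,g \right)} = \sqrt{\left(1 + 2 t^{2}\right) + g} = \sqrt{1 + g + 2 t^{2}}$)
$b{\left(-5,W{\left(-3,-2 \right)} \right)} 65 = \sqrt{1 - -4 + 2 \left(-5\right)^{2}} \cdot 65 = \sqrt{1 + \left(-16 + 12 + 8\right) + 2 \cdot 25} \cdot 65 = \sqrt{1 + 4 + 50} \cdot 65 = \sqrt{55} \cdot 65 = 65 \sqrt{55}$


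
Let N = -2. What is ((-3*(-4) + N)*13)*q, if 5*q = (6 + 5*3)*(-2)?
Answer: -1092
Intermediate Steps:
q = -42/5 (q = ((6 + 5*3)*(-2))/5 = ((6 + 15)*(-2))/5 = (21*(-2))/5 = (⅕)*(-42) = -42/5 ≈ -8.4000)
((-3*(-4) + N)*13)*q = ((-3*(-4) - 2)*13)*(-42/5) = ((12 - 2)*13)*(-42/5) = (10*13)*(-42/5) = 130*(-42/5) = -1092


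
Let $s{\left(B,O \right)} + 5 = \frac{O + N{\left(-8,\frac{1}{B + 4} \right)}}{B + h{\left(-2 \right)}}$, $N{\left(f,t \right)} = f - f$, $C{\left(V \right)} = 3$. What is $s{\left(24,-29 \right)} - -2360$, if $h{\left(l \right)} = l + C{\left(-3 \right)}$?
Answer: $\frac{58846}{25} \approx 2353.8$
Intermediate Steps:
$h{\left(l \right)} = 3 + l$ ($h{\left(l \right)} = l + 3 = 3 + l$)
$N{\left(f,t \right)} = 0$
$s{\left(B,O \right)} = -5 + \frac{O}{1 + B}$ ($s{\left(B,O \right)} = -5 + \frac{O + 0}{B + \left(3 - 2\right)} = -5 + \frac{O}{B + 1} = -5 + \frac{O}{1 + B}$)
$s{\left(24,-29 \right)} - -2360 = \frac{-5 - 29 - 120}{1 + 24} - -2360 = \frac{-5 - 29 - 120}{25} + 2360 = \frac{1}{25} \left(-154\right) + 2360 = - \frac{154}{25} + 2360 = \frac{58846}{25}$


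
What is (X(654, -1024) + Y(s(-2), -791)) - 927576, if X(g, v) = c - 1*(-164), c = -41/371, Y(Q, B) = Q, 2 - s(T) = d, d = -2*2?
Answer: -344067667/371 ≈ -9.2741e+5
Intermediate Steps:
d = -4
s(T) = 6 (s(T) = 2 - 1*(-4) = 2 + 4 = 6)
c = -41/371 (c = -41*1/371 = -41/371 ≈ -0.11051)
X(g, v) = 60803/371 (X(g, v) = -41/371 - 1*(-164) = -41/371 + 164 = 60803/371)
(X(654, -1024) + Y(s(-2), -791)) - 927576 = (60803/371 + 6) - 927576 = 63029/371 - 927576 = -344067667/371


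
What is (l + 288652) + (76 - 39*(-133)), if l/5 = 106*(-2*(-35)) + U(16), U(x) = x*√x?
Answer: 331335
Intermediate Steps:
U(x) = x^(3/2)
l = 37420 (l = 5*(106*(-2*(-35)) + 16^(3/2)) = 5*(106*70 + 64) = 5*(7420 + 64) = 5*7484 = 37420)
(l + 288652) + (76 - 39*(-133)) = (37420 + 288652) + (76 - 39*(-133)) = 326072 + (76 + 5187) = 326072 + 5263 = 331335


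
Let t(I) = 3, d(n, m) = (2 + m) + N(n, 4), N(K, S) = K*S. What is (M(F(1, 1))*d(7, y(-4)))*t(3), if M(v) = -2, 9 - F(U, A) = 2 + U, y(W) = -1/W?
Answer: -363/2 ≈ -181.50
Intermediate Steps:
d(n, m) = 2 + m + 4*n (d(n, m) = (2 + m) + n*4 = (2 + m) + 4*n = 2 + m + 4*n)
F(U, A) = 7 - U (F(U, A) = 9 - (2 + U) = 9 + (-2 - U) = 7 - U)
(M(F(1, 1))*d(7, y(-4)))*t(3) = -2*(2 - 1/(-4) + 4*7)*3 = -2*(2 - 1*(-1/4) + 28)*3 = -2*(2 + 1/4 + 28)*3 = -2*121/4*3 = -121/2*3 = -363/2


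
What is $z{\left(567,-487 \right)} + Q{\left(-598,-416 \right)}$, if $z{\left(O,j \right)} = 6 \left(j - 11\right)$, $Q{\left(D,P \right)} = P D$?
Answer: $245780$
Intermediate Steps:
$Q{\left(D,P \right)} = D P$
$z{\left(O,j \right)} = -66 + 6 j$ ($z{\left(O,j \right)} = 6 \left(-11 + j\right) = -66 + 6 j$)
$z{\left(567,-487 \right)} + Q{\left(-598,-416 \right)} = \left(-66 + 6 \left(-487\right)\right) - -248768 = \left(-66 - 2922\right) + 248768 = -2988 + 248768 = 245780$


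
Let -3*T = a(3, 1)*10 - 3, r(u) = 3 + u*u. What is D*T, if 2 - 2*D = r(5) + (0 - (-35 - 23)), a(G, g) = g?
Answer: 98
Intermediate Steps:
r(u) = 3 + u²
T = -7/3 (T = -(1*10 - 3)/3 = -(10 - 3)/3 = -⅓*7 = -7/3 ≈ -2.3333)
D = -42 (D = 1 - ((3 + 5²) + (0 - (-35 - 23)))/2 = 1 - ((3 + 25) + (0 - 1*(-58)))/2 = 1 - (28 + (0 + 58))/2 = 1 - (28 + 58)/2 = 1 - ½*86 = 1 - 43 = -42)
D*T = -42*(-7/3) = 98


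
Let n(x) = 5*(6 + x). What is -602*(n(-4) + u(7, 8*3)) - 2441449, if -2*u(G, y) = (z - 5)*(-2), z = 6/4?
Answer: -2445362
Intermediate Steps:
n(x) = 30 + 5*x
z = 3/2 (z = 6*(1/4) = 3/2 ≈ 1.5000)
u(G, y) = -7/2 (u(G, y) = -(3/2 - 5)*(-2)/2 = -(-7)*(-2)/4 = -1/2*7 = -7/2)
-602*(n(-4) + u(7, 8*3)) - 2441449 = -602*((30 + 5*(-4)) - 7/2) - 2441449 = -602*((30 - 20) - 7/2) - 2441449 = -602*(10 - 7/2) - 2441449 = -602*13/2 - 2441449 = -3913 - 2441449 = -2445362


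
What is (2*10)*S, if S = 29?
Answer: 580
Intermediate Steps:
(2*10)*S = (2*10)*29 = 20*29 = 580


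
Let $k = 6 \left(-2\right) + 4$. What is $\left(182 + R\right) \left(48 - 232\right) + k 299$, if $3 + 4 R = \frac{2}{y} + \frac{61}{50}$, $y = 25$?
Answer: $- \frac{179009}{5} \approx -35802.0$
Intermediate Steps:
$R = - \frac{17}{40}$ ($R = - \frac{3}{4} + \frac{\frac{2}{25} + \frac{61}{50}}{4} = - \frac{3}{4} + \frac{1}{4} \cdot \frac{13}{10} = - \frac{3}{4} + \frac{13}{40} = - \frac{17}{40} \approx -0.425$)
$k = -8$ ($k = -12 + 4 = -8$)
$\left(182 + R\right) \left(48 - 232\right) + k 299 = \left(182 - \frac{17}{40}\right) \left(48 - 232\right) - 2392 = \frac{7263}{40} \left(-184\right) - 2392 = - \frac{167049}{5} - 2392 = - \frac{179009}{5}$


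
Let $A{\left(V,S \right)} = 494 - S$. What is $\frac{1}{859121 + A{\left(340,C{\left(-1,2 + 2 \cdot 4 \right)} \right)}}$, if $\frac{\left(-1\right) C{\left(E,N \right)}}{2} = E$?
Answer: $\frac{1}{859613} \approx 1.1633 \cdot 10^{-6}$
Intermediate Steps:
$C{\left(E,N \right)} = - 2 E$
$\frac{1}{859121 + A{\left(340,C{\left(-1,2 + 2 \cdot 4 \right)} \right)}} = \frac{1}{859121 + \left(494 - \left(-2\right) \left(-1\right)\right)} = \frac{1}{859121 + \left(494 - 2\right)} = \frac{1}{859121 + 492} = \frac{1}{859613}$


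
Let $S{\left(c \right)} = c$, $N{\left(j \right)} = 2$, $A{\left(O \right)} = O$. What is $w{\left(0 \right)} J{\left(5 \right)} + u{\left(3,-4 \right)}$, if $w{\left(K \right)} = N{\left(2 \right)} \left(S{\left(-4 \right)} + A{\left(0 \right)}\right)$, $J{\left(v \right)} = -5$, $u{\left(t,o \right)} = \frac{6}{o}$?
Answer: $\frac{77}{2} \approx 38.5$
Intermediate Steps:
$w{\left(K \right)} = -8$ ($w{\left(K \right)} = 2 \left(-4 + 0\right) = 2 \left(-4\right) = -8$)
$w{\left(0 \right)} J{\left(5 \right)} + u{\left(3,-4 \right)} = \left(-8\right) \left(-5\right) + \frac{6}{-4} = 40 + 6 \left(- \frac{1}{4}\right) = 40 - \frac{3}{2} = \frac{77}{2}$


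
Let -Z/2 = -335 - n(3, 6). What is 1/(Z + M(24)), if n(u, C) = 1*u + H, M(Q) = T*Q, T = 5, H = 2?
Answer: 1/800 ≈ 0.0012500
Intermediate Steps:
M(Q) = 5*Q
n(u, C) = 2 + u (n(u, C) = 1*u + 2 = u + 2 = 2 + u)
Z = 680 (Z = -2*(-335 - (2 + 3)) = -2*(-335 - 1*5) = -2*(-335 - 5) = -2*(-340) = 680)
1/(Z + M(24)) = 1/(680 + 5*24) = 1/(680 + 120) = 1/800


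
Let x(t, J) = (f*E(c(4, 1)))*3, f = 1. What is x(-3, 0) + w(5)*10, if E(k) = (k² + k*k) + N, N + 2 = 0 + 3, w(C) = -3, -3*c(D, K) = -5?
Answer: -31/3 ≈ -10.333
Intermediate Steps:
c(D, K) = 5/3 (c(D, K) = -⅓*(-5) = 5/3)
N = 1 (N = -2 + (0 + 3) = -2 + 3 = 1)
E(k) = 1 + 2*k² (E(k) = (k² + k*k) + 1 = (k² + k²) + 1 = 2*k² + 1 = 1 + 2*k²)
x(t, J) = 59/3 (x(t, J) = (1*(1 + 2*(5/3)²))*3 = (1*(1 + 2*(25/9)))*3 = (1*(1 + 50/9))*3 = (1*(59/9))*3 = (59/9)*3 = 59/3)
x(-3, 0) + w(5)*10 = 59/3 - 3*10 = 59/3 - 30 = -31/3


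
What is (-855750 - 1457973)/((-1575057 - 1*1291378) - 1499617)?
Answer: 2313723/4366052 ≈ 0.52993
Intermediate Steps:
(-855750 - 1457973)/((-1575057 - 1*1291378) - 1499617) = -2313723/((-1575057 - 1291378) - 1499617) = -2313723/(-2866435 - 1499617) = -2313723/(-4366052) = -2313723*(-1/4366052) = 2313723/4366052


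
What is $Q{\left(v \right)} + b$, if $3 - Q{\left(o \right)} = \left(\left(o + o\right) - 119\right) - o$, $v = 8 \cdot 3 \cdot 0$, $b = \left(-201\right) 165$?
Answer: $-33043$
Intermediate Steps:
$b = -33165$
$v = 0$ ($v = 24 \cdot 0 = 0$)
$Q{\left(o \right)} = 122 - o$ ($Q{\left(o \right)} = 3 - \left(\left(\left(o + o\right) - 119\right) - o\right) = 3 - \left(\left(2 o - 119\right) - o\right) = 3 - \left(\left(-119 + 2 o\right) - o\right) = 3 - \left(-119 + o\right) = 122 - o$)
$Q{\left(v \right)} + b = \left(122 - 0\right) - 33165 = \left(122 + 0\right) - 33165 = 122 - 33165 = -33043$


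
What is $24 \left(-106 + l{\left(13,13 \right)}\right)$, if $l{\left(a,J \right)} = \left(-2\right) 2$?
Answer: $-2640$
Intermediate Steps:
$l{\left(a,J \right)} = -4$
$24 \left(-106 + l{\left(13,13 \right)}\right) = 24 \left(-106 - 4\right) = 24 \left(-110\right) = -2640$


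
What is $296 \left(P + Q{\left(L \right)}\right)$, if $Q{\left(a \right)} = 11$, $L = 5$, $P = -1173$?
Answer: $-343952$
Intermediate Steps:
$296 \left(P + Q{\left(L \right)}\right) = 296 \left(-1173 + 11\right) = 296 \left(-1162\right) = -343952$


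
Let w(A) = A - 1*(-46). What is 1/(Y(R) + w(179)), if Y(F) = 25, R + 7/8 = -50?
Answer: 1/250 ≈ 0.0040000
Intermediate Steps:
R = -407/8 (R = -7/8 - 50 = -407/8 ≈ -50.875)
w(A) = 46 + A (w(A) = A + 46 = 46 + A)
1/(Y(R) + w(179)) = 1/(25 + (46 + 179)) = 1/(25 + 225) = 1/250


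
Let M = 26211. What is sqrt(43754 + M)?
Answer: sqrt(69965) ≈ 264.51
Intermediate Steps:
sqrt(43754 + M) = sqrt(43754 + 26211) = sqrt(69965)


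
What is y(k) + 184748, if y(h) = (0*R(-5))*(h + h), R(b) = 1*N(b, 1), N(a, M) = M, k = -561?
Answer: 184748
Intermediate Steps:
R(b) = 1 (R(b) = 1*1 = 1)
y(h) = 0 (y(h) = (0*1)*(h + h) = 0*(2*h) = 0)
y(k) + 184748 = 0 + 184748 = 184748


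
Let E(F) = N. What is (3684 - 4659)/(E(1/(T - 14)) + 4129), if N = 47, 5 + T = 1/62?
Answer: -325/1392 ≈ -0.23348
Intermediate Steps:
T = -309/62 (T = -5 + 1/62 = -309/62 ≈ -4.9839)
E(F) = 47
(3684 - 4659)/(E(1/(T - 14)) + 4129) = (3684 - 4659)/(47 + 4129) = -975/4176 = -975*1/4176 = -325/1392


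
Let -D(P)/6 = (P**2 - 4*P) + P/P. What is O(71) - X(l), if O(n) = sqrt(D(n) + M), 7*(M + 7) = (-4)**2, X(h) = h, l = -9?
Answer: 9 + I*sqrt(1399083)/7 ≈ 9.0 + 168.98*I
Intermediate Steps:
D(P) = -6 - 6*P**2 + 24*P (D(P) = -6*((P**2 - 4*P) + P/P) = -6*((P**2 - 4*P) + 1) = -6*(1 + P**2 - 4*P) = -6 - 6*P**2 + 24*P)
M = -33/7 (M = -7 + (1/7)*(-4)**2 = -7 + (1/7)*16 = -7 + 16/7 = -33/7 ≈ -4.7143)
O(n) = sqrt(-75/7 - 6*n**2 + 24*n) (O(n) = sqrt((-6 - 6*n**2 + 24*n) - 33/7) = sqrt(-75/7 - 6*n**2 + 24*n))
O(71) - X(l) = sqrt(-525 - 294*71**2 + 1176*71)/7 - 1*(-9) = sqrt(-525 - 294*5041 + 83496)/7 + 9 = sqrt(-525 - 1482054 + 83496)/7 + 9 = sqrt(-1399083)/7 + 9 = (I*sqrt(1399083))/7 + 9 = I*sqrt(1399083)/7 + 9 = 9 + I*sqrt(1399083)/7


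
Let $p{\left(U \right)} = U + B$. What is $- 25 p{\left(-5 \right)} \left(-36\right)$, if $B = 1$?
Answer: $-3600$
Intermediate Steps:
$p{\left(U \right)} = 1 + U$ ($p{\left(U \right)} = U + 1 = 1 + U$)
$- 25 p{\left(-5 \right)} \left(-36\right) = - 25 \left(1 - 5\right) \left(-36\right) = \left(-25\right) \left(-4\right) \left(-36\right) = 100 \left(-36\right) = -3600$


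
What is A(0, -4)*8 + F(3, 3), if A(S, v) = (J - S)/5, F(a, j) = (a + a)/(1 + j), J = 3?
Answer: 63/10 ≈ 6.3000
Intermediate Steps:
F(a, j) = 2*a/(1 + j) (F(a, j) = (2*a)/(1 + j) = 2*a/(1 + j))
A(S, v) = ⅗ - S/5 (A(S, v) = (3 - S)/5 = (3 - S)*(⅕) = ⅗ - S/5)
A(0, -4)*8 + F(3, 3) = (⅗ - ⅕*0)*8 + 2*3/(1 + 3) = (⅗ + 0)*8 + 2*3/4 = (⅗)*8 + 2*3*(¼) = 24/5 + 3/2 = 63/10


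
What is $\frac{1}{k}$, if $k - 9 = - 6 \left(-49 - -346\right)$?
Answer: $- \frac{1}{1773} \approx -0.00056402$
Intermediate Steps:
$k = -1773$ ($k = 9 - 6 \left(-49 - -346\right) = 9 - 6 \left(-49 + 346\right) = 9 - 1782 = -1773$)
$\frac{1}{k} = \frac{1}{-1773} = - \frac{1}{1773}$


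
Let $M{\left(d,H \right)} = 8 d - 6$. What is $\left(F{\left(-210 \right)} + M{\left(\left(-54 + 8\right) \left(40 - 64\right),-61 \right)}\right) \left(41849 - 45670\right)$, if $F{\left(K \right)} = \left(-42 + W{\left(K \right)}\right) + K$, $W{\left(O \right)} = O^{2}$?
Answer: $-201267354$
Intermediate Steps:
$M{\left(d,H \right)} = -6 + 8 d$
$F{\left(K \right)} = -42 + K + K^{2}$ ($F{\left(K \right)} = \left(-42 + K^{2}\right) + K = -42 + K + K^{2}$)
$\left(F{\left(-210 \right)} + M{\left(\left(-54 + 8\right) \left(40 - 64\right),-61 \right)}\right) \left(41849 - 45670\right) = \left(\left(-42 - 210 + \left(-210\right)^{2}\right) - \left(6 - 8 \left(-54 + 8\right) \left(40 - 64\right)\right)\right) \left(41849 - 45670\right) = \left(\left(-42 - 210 + 44100\right) - \left(6 - 8 \left(\left(-46\right) \left(-24\right)\right)\right)\right) \left(-3821\right) = \left(43848 + \left(-6 + 8 \cdot 1104\right)\right) \left(-3821\right) = \left(43848 + \left(-6 + 8832\right)\right) \left(-3821\right) = \left(43848 + 8826\right) \left(-3821\right) = 52674 \left(-3821\right) = -201267354$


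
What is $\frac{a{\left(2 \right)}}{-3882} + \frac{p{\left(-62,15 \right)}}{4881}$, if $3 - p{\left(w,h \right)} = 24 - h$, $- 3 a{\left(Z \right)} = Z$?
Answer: $- \frac{10019}{9474021} \approx -0.0010575$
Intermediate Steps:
$a{\left(Z \right)} = - \frac{Z}{3}$
$p{\left(w,h \right)} = -21 + h$ ($p{\left(w,h \right)} = 3 - \left(24 - h\right) = 3 + \left(-24 + h\right) = -21 + h$)
$\frac{a{\left(2 \right)}}{-3882} + \frac{p{\left(-62,15 \right)}}{4881} = \frac{\left(- \frac{1}{3}\right) 2}{-3882} + \frac{-21 + 15}{4881} = \left(- \frac{2}{3}\right) \left(- \frac{1}{3882}\right) - \frac{2}{1627} = \frac{1}{5823} - \frac{2}{1627} = - \frac{10019}{9474021}$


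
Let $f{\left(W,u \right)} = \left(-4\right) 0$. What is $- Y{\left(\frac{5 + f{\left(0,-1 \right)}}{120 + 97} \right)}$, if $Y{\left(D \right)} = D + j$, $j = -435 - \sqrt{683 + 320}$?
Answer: $\frac{94390}{217} + \sqrt{1003} \approx 466.65$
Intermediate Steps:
$f{\left(W,u \right)} = 0$
$j = -435 - \sqrt{1003} \approx -466.67$
$Y{\left(D \right)} = -435 + D - \sqrt{1003}$ ($Y{\left(D \right)} = D - \left(435 + \sqrt{1003}\right) = -435 + D - \sqrt{1003}$)
$- Y{\left(\frac{5 + f{\left(0,-1 \right)}}{120 + 97} \right)} = - (-435 + \frac{5 + 0}{120 + 97} - \sqrt{1003}) = - (-435 + \frac{1}{217} \cdot 5 - \sqrt{1003}) = - (-435 + \frac{5}{217} - \sqrt{1003}) = - (- \frac{94390}{217} - \sqrt{1003}) = \frac{94390}{217} + \sqrt{1003}$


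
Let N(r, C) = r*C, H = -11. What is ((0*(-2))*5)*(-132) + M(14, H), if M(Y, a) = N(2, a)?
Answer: -22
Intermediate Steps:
N(r, C) = C*r
M(Y, a) = 2*a (M(Y, a) = a*2 = 2*a)
((0*(-2))*5)*(-132) + M(14, H) = ((0*(-2))*5)*(-132) + 2*(-11) = (0*5)*(-132) - 22 = 0*(-132) - 22 = 0 - 22 = -22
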